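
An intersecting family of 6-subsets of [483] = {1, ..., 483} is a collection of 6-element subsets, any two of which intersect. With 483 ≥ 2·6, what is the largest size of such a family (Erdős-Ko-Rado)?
max |F| = C(482, 5) = 212332032016

Erdős-Ko-Rado (1961): when n ≥ 2k, max |F| = C(n−1, k−1). The bound is attained by the star {A : i ∈ A} for any fixed i ∈ [n]. Here C(483−1, 6−1) = C(482, 5) = 212332032016.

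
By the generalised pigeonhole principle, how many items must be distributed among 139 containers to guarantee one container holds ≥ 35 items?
n = (35 − 1)·139 + 1 = 4727

By the generalised pigeonhole principle, to guarantee some box contains ≥ r objects we need more than (r − 1) · k objects total. Threshold: n = (r − 1) · k + 1. With r = 35 and k = 139: n = 34 · 139 + 1 = 4726 + 1 = 4727. For n = 4726 = 34 · 139, we can put exactly 34 objects in every box, avoiding 35 in any single one — so 4727 is tight.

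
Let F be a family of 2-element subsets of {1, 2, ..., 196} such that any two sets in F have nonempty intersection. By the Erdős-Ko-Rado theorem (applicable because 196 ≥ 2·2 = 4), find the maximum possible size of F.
max |F| = C(195, 1) = 195

The Erdős-Ko-Rado theorem states: for n ≥ 2k, an intersecting family of k-subsets of an n-element set has size at most C(n − 1, k − 1), with equality for 'star' families {A ⊆ [n] : |A| = k, i ∈ A} (fix an element i). For n = 196, k = 2: C(195, 1) = 195.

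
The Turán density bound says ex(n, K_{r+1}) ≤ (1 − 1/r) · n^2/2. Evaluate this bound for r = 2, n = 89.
Turán density bound = (1/2) · 89^2/2 = 7921/4 ≈ 1980.25

Turán's theorem: ex(n, K_{r+1}) is achieved by the complete r-partite Turán graph T(n, r) with parts as balanced as possible, and is at most (1 − 1/r) · n^2/2. For r = 2, n = 89: the density bound is (1/2) · 7921/2 = 7921/4 ≈ 1980.25. The integer-valued extremum is e(T(89, 2)) = 1980, which is strictly less than the density bound 7921/4 since 2 ∤ 89 (the parts of T(89, 2) cannot all be equal).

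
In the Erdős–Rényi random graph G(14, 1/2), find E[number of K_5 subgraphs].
E[# K_5] = C(14, 5) · (1/2)^C(5, 2) = 2002 / 2^10 = 1001/512 ≈ 1.955078

For each 5-subset S of vertices (there are C(14, 5) = 2002 such S), let X_S = 1 if S induces a K_5 (all C(5, 2) = 10 edges present). Then P(X_S = 1) = (1/2)^10 = 1/1024. By linearity of expectation, E[# K_5] = C(14, 5) · (1/2)^10 = 2002 / 1024 = 1001/512 ≈ 1.955078.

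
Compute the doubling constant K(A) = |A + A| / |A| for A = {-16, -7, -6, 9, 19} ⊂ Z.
K = |A + A| / |A| = 14/5

Enumerate A + A = {a + b : a, b ∈ A}. With |A| = 5, there are |A|^2 = 25 ordered sum pairs; collecting distinct values, A + A = {-32, -23, -22, -14, -13, -12, -7, 2, 3, 12, 13, 18, 28, 38}, so |A + A| = 14. Thus K = 14/5. For comparison, the minimum possible |A + A| over all 5-element sets is 2·5 − 1 = 9 (so min K = 9/5), attained only by arithmetic progressions.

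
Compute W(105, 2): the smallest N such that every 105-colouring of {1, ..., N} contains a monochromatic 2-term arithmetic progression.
W(105, 2) = 105 + 1 = 106

A 2-term AP is any pair of integers, so a monochromatic 2-AP exists iff some colour is used at least twice. With 105 colours, the colouring i ↦ i on {1, ..., 105} uses each colour once, avoiding any monochromatic pair, so W(105, 2) > 105. For {1, ..., 106}, pigeonhole forces two integers of the same colour, which form a monochromatic 2-AP. Hence W(105, 2) = 106.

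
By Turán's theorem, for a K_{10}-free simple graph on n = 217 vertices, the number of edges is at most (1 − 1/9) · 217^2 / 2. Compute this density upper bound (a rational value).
Turán density bound = (8/9) · 217^2/2 = 188356/9 ≈ 20928.4444

Turán's theorem: ex(n, K_{r+1}) is achieved by the complete r-partite Turán graph T(n, r) with parts as balanced as possible, and is at most (1 − 1/r) · n^2/2. For r = 9, n = 217: the density bound is (8/9) · 47089/2 = 188356/9 ≈ 20928.4444. The integer-valued extremum is e(T(217, 9)) = 20928, which is strictly less than the density bound 188356/9 since 9 ∤ 217 (the parts of T(217, 9) cannot all be equal).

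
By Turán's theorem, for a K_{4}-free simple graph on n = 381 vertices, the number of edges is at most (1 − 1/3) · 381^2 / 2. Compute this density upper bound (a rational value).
Turán density bound = (2/3) · 381^2/2 = 48387

Turán's theorem: ex(n, K_{r+1}) is achieved by the complete r-partite Turán graph T(n, r) with parts as balanced as possible, and is at most (1 − 1/r) · n^2/2. For r = 3, n = 381: the density bound is (2/3) · 145161/2 = 48387. Since 3 ∣ 381, the Turán graph T(381, 3) has parts of equal size 127, and its edge count e(T(381, 3)) = 48387 attains the density bound exactly.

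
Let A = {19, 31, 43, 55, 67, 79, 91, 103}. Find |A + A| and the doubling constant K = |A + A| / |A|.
K = |A + A| / |A| = 15/8

Enumerate A + A = {a + b : a, b ∈ A}. With |A| = 8, there are |A|^2 = 64 ordered sum pairs; collecting distinct values, A + A = {38, 50, 62, 74, 86, 98, 110, 122, 134, 146, 158, 170, 182, 194, 206}, so |A + A| = 15. Thus K = 15/8. Here |A + A| = 2|A| − 1 = 15, the minimum possible — so K = 15/8 is minimal, which holds iff A is an arithmetic progression.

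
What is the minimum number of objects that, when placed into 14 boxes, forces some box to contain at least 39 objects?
n = (39 − 1)·14 + 1 = 533

By the generalised pigeonhole principle, to guarantee some box contains ≥ r objects we need more than (r − 1) · k objects total. Threshold: n = (r − 1) · k + 1. With r = 39 and k = 14: n = 38 · 14 + 1 = 532 + 1 = 533. For n = 532 = 38 · 14, we can put exactly 38 objects in every box, avoiding 39 in any single one — so 533 is tight.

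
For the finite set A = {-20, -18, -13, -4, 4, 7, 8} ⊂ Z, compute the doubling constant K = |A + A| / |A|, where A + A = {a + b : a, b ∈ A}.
K = |A + A| / |A| = 28/7 = 4

Enumerate A + A = {a + b : a, b ∈ A}. With |A| = 7, there are |A|^2 = 49 ordered sum pairs; collecting distinct values, A + A = {-40, -38, -36, -33, -31, -26, -24, -22, -17, -16, -14, -13, -12, -11, -10, -9, -8, -6, -5, 0, 3, 4, 8, 11, 12, 14, 15, 16}, so |A + A| = 28. Thus K = 28/7 = 4. For comparison, the minimum possible |A + A| over all 7-element sets is 2·7 − 1 = 13 (so min K = 13/7), attained only by arithmetic progressions.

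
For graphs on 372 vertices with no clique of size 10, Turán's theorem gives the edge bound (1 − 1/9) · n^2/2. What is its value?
Turán density bound = (8/9) · 372^2/2 = 61504

Turán's theorem: ex(n, K_{r+1}) is achieved by the complete r-partite Turán graph T(n, r) with parts as balanced as possible, and is at most (1 − 1/r) · n^2/2. For r = 9, n = 372: the density bound is (8/9) · 138384/2 = 61504. The integer-valued extremum is e(T(372, 9)) = 61503, which is strictly less than the density bound 61504 since 9 ∤ 372 (the parts of T(372, 9) cannot all be equal).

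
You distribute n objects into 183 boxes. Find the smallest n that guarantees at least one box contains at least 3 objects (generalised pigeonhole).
n = (3 − 1)·183 + 1 = 367

By the generalised pigeonhole principle, to guarantee some box contains ≥ r objects we need more than (r − 1) · k objects total. Threshold: n = (r − 1) · k + 1. With r = 3 and k = 183: n = 2 · 183 + 1 = 366 + 1 = 367. For n = 366 = 2 · 183, we can put exactly 2 objects in every box, avoiding 3 in any single one — so 367 is tight.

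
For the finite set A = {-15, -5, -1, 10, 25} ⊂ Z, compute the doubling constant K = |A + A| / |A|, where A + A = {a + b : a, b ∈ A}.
K = |A + A| / |A| = 14/5

Enumerate A + A = {a + b : a, b ∈ A}. With |A| = 5, there are |A|^2 = 25 ordered sum pairs; collecting distinct values, A + A = {-30, -20, -16, -10, -6, -5, -2, 5, 9, 10, 20, 24, 35, 50}, so |A + A| = 14. Thus K = 14/5. For comparison, the minimum possible |A + A| over all 5-element sets is 2·5 − 1 = 9 (so min K = 9/5), attained only by arithmetic progressions.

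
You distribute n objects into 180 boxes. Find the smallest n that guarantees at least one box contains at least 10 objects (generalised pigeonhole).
n = (10 − 1)·180 + 1 = 1621

By the generalised pigeonhole principle, to guarantee some box contains ≥ r objects we need more than (r − 1) · k objects total. Threshold: n = (r − 1) · k + 1. With r = 10 and k = 180: n = 9 · 180 + 1 = 1620 + 1 = 1621. For n = 1620 = 9 · 180, we can put exactly 9 objects in every box, avoiding 10 in any single one — so 1621 is tight.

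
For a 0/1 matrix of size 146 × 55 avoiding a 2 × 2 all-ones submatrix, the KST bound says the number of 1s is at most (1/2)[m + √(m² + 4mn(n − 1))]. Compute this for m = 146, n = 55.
z(146, 55; 2, 2) ≤ (1/2)[146 + √(146² + 4·146·55·54)] = (1/2)[146 + √1755796] = 735.5323

Kővári–Sós–Turán: let r_1, ..., r_146 be the row sums and z = Σ r_i the total number of 1s. Each pair of columns can share at most one row with both entries 1 (else a 2×2 all-ones block appears), so Σ_i C(r_i, 2) ≤ C(55, 2) = 1485. By convexity Σ_i C(r_i, 2) ≥ 146·C(z/146, 2) = z(z − 146)/(2·146), giving z² − 146z − 146·55·54 ≤ 0 and hence z ≤ (1/2)[146 + √(21316 + 4·433620)] = (1/2)[146 + √1755796] ≈ (1/2)(146 + 1325.0645) = 735.5323.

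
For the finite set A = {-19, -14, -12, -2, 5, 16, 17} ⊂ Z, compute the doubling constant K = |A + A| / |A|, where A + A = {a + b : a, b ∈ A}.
K = |A + A| / |A| = 26/7

Enumerate A + A = {a + b : a, b ∈ A}. With |A| = 7, there are |A|^2 = 49 ordered sum pairs; collecting distinct values, A + A = {-38, -33, -31, -28, -26, -24, -21, -16, -14, -9, -7, -4, -3, -2, 2, 3, 4, 5, 10, 14, 15, 21, 22, 32, 33, 34}, so |A + A| = 26. Thus K = 26/7. For comparison, the minimum possible |A + A| over all 7-element sets is 2·7 − 1 = 13 (so min K = 13/7), attained only by arithmetic progressions.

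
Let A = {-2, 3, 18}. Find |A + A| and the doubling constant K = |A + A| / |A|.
K = |A + A| / |A| = 6/3 = 2

Enumerate A + A = {a + b : a, b ∈ A}. With |A| = 3, there are |A|^2 = 9 ordered sum pairs; collecting distinct values, A + A = {-4, 1, 6, 16, 21, 36}, so |A + A| = 6. Thus K = 6/3 = 2. For comparison, the minimum possible |A + A| over all 3-element sets is 2·3 − 1 = 5 (so min K = 5/3), attained only by arithmetic progressions.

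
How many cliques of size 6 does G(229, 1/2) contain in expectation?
E[# K_6] = C(229, 6) · (1/2)^C(6, 2) = 187500601680 / 2^15 = 11718787605/2048 ≈ 5722064.260254

For each 6-subset S of vertices (there are C(229, 6) = 187500601680 such S), let X_S = 1 if S induces a K_6 (all C(6, 2) = 15 edges present). Then P(X_S = 1) = (1/2)^15 = 1/32768. By linearity of expectation, E[# K_6] = C(229, 6) · (1/2)^15 = 187500601680 / 32768 = 11718787605/2048 ≈ 5722064.260254.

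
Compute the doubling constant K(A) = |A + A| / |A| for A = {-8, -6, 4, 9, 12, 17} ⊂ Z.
K = |A + A| / |A| = 20/6 = 10/3

Enumerate A + A = {a + b : a, b ∈ A}. With |A| = 6, there are |A|^2 = 36 ordered sum pairs; collecting distinct values, A + A = {-16, -14, -12, -4, -2, 1, 3, 4, 6, 8, 9, 11, 13, 16, 18, 21, 24, 26, 29, 34}, so |A + A| = 20. Thus K = 20/6 = 10/3. For comparison, the minimum possible |A + A| over all 6-element sets is 2·6 − 1 = 11 (so min K = 11/6), attained only by arithmetic progressions.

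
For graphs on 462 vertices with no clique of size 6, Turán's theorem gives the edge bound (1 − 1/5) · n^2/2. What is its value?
Turán density bound = (4/5) · 462^2/2 = 426888/5 ≈ 85377.6

Turán's theorem: ex(n, K_{r+1}) is achieved by the complete r-partite Turán graph T(n, r) with parts as balanced as possible, and is at most (1 − 1/r) · n^2/2. For r = 5, n = 462: the density bound is (4/5) · 213444/2 = 426888/5 ≈ 85377.6. The integer-valued extremum is e(T(462, 5)) = 85377, which is strictly less than the density bound 426888/5 since 5 ∤ 462 (the parts of T(462, 5) cannot all be equal).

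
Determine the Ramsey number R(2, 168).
R(2, 168) = 168

R(2, k) = k for all k ≥ 2: in a 2-colouring of K_k, either some edge is red (a red K_2) or all edges are blue (a blue K_k). And K_{167} coloured all-blue has no blue K_168, so R(2, 168) > 167. Hence R(2, 168) = 168.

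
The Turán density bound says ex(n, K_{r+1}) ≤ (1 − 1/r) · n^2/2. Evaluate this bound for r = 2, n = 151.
Turán density bound = (1/2) · 151^2/2 = 22801/4 ≈ 5700.25

Turán's theorem: ex(n, K_{r+1}) is achieved by the complete r-partite Turán graph T(n, r) with parts as balanced as possible, and is at most (1 − 1/r) · n^2/2. For r = 2, n = 151: the density bound is (1/2) · 22801/2 = 22801/4 ≈ 5700.25. The integer-valued extremum is e(T(151, 2)) = 5700, which is strictly less than the density bound 22801/4 since 2 ∤ 151 (the parts of T(151, 2) cannot all be equal).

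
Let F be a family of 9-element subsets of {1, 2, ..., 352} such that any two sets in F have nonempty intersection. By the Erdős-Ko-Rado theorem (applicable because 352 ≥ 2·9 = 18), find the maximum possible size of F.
max |F| = C(351, 8) = 5272813608709725

The Erdős-Ko-Rado theorem states: for n ≥ 2k, an intersecting family of k-subsets of an n-element set has size at most C(n − 1, k − 1), with equality for 'star' families {A ⊆ [n] : |A| = k, i ∈ A} (fix an element i). For n = 352, k = 9: C(351, 8) = 5272813608709725.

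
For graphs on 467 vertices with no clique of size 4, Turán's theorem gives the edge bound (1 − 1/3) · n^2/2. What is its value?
Turán density bound = (2/3) · 467^2/2 = 218089/3 ≈ 72696.3333

Turán's theorem: ex(n, K_{r+1}) is achieved by the complete r-partite Turán graph T(n, r) with parts as balanced as possible, and is at most (1 − 1/r) · n^2/2. For r = 3, n = 467: the density bound is (2/3) · 218089/2 = 218089/3 ≈ 72696.3333. The integer-valued extremum is e(T(467, 3)) = 72696, which is strictly less than the density bound 218089/3 since 3 ∤ 467 (the parts of T(467, 3) cannot all be equal).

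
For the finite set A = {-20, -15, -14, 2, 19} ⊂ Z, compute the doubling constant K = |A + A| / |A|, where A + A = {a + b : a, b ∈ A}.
K = |A + A| / |A| = 14/5

Enumerate A + A = {a + b : a, b ∈ A}. With |A| = 5, there are |A|^2 = 25 ordered sum pairs; collecting distinct values, A + A = {-40, -35, -34, -30, -29, -28, -18, -13, -12, -1, 4, 5, 21, 38}, so |A + A| = 14. Thus K = 14/5. For comparison, the minimum possible |A + A| over all 5-element sets is 2·5 − 1 = 9 (so min K = 9/5), attained only by arithmetic progressions.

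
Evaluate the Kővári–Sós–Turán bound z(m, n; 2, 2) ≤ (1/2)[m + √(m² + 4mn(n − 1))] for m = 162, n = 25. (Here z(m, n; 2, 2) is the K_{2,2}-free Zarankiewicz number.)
z(162, 25; 2, 2) ≤ (1/2)[162 + √(162² + 4·162·25·24)] = (1/2)[162 + √415044] = 403.1195

Kővári–Sós–Turán: let r_1, ..., r_162 be the row sums and z = Σ r_i the total number of 1s. Each pair of columns can share at most one row with both entries 1 (else a 2×2 all-ones block appears), so Σ_i C(r_i, 2) ≤ C(25, 2) = 300. By convexity Σ_i C(r_i, 2) ≥ 162·C(z/162, 2) = z(z − 162)/(2·162), giving z² − 162z − 162·25·24 ≤ 0 and hence z ≤ (1/2)[162 + √(26244 + 4·97200)] = (1/2)[162 + √415044] ≈ (1/2)(162 + 644.2391) = 403.1195.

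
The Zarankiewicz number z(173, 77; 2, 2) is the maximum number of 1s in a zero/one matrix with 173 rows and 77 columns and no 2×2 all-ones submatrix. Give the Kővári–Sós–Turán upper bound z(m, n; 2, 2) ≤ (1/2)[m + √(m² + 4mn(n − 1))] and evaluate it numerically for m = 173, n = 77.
z(173, 77; 2, 2) ≤ (1/2)[173 + √(173² + 4·173·77·76)] = (1/2)[173 + √4079513] = 1096.3902

Kővári–Sós–Turán: let r_1, ..., r_173 be the row sums and z = Σ r_i the total number of 1s. Each pair of columns can share at most one row with both entries 1 (else a 2×2 all-ones block appears), so Σ_i C(r_i, 2) ≤ C(77, 2) = 2926. By convexity Σ_i C(r_i, 2) ≥ 173·C(z/173, 2) = z(z − 173)/(2·173), giving z² − 173z − 173·77·76 ≤ 0 and hence z ≤ (1/2)[173 + √(29929 + 4·1012396)] = (1/2)[173 + √4079513] ≈ (1/2)(173 + 2019.7804) = 1096.3902.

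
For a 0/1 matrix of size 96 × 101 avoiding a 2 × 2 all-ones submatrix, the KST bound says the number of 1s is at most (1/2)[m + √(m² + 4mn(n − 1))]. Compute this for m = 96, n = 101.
z(96, 101; 2, 2) ≤ (1/2)[96 + √(96² + 4·96·101·100)] = (1/2)[96 + √3887616] = 1033.8519

Kővári–Sós–Turán: let r_1, ..., r_96 be the row sums and z = Σ r_i the total number of 1s. Each pair of columns can share at most one row with both entries 1 (else a 2×2 all-ones block appears), so Σ_i C(r_i, 2) ≤ C(101, 2) = 5050. By convexity Σ_i C(r_i, 2) ≥ 96·C(z/96, 2) = z(z − 96)/(2·96), giving z² − 96z − 96·101·100 ≤ 0 and hence z ≤ (1/2)[96 + √(9216 + 4·969600)] = (1/2)[96 + √3887616] ≈ (1/2)(96 + 1971.7038) = 1033.8519.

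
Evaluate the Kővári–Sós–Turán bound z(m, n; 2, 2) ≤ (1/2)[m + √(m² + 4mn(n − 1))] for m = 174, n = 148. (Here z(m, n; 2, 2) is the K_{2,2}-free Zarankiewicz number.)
z(174, 148; 2, 2) ≤ (1/2)[174 + √(174² + 4·174·148·147)] = (1/2)[174 + √15172452] = 2034.5916

Kővári–Sós–Turán: let r_1, ..., r_174 be the row sums and z = Σ r_i the total number of 1s. Each pair of columns can share at most one row with both entries 1 (else a 2×2 all-ones block appears), so Σ_i C(r_i, 2) ≤ C(148, 2) = 10878. By convexity Σ_i C(r_i, 2) ≥ 174·C(z/174, 2) = z(z − 174)/(2·174), giving z² − 174z − 174·148·147 ≤ 0 and hence z ≤ (1/2)[174 + √(30276 + 4·3785544)] = (1/2)[174 + √15172452] ≈ (1/2)(174 + 3895.1832) = 2034.5916.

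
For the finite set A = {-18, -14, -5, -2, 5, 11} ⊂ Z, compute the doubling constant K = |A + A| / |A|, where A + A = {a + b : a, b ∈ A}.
K = |A + A| / |A| = 20/6 = 10/3

Enumerate A + A = {a + b : a, b ∈ A}. With |A| = 6, there are |A|^2 = 36 ordered sum pairs; collecting distinct values, A + A = {-36, -32, -28, -23, -20, -19, -16, -13, -10, -9, -7, -4, -3, 0, 3, 6, 9, 10, 16, 22}, so |A + A| = 20. Thus K = 20/6 = 10/3. For comparison, the minimum possible |A + A| over all 6-element sets is 2·6 − 1 = 11 (so min K = 11/6), attained only by arithmetic progressions.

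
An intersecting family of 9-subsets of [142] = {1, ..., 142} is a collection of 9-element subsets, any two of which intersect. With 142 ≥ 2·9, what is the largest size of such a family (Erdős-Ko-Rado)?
max |F| = C(141, 8) = 3165326793495

Erdős-Ko-Rado (1961): when n ≥ 2k, max |F| = C(n−1, k−1). The bound is attained by the star {A : i ∈ A} for any fixed i ∈ [n]. Here C(142−1, 9−1) = C(141, 8) = 3165326793495.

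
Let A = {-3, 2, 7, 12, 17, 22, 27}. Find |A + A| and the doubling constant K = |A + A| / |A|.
K = |A + A| / |A| = 13/7

Enumerate A + A = {a + b : a, b ∈ A}. With |A| = 7, there are |A|^2 = 49 ordered sum pairs; collecting distinct values, A + A = {-6, -1, 4, 9, 14, 19, 24, 29, 34, 39, 44, 49, 54}, so |A + A| = 13. Thus K = 13/7. Here |A + A| = 2|A| − 1 = 13, the minimum possible — so K = 13/7 is minimal, which holds iff A is an arithmetic progression.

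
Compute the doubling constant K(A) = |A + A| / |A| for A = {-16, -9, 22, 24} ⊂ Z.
K = |A + A| / |A| = 10/4 = 5/2

Enumerate A + A = {a + b : a, b ∈ A}. With |A| = 4, there are |A|^2 = 16 ordered sum pairs; collecting distinct values, A + A = {-32, -25, -18, 6, 8, 13, 15, 44, 46, 48}, so |A + A| = 10. Thus K = 10/4 = 5/2. For comparison, the minimum possible |A + A| over all 4-element sets is 2·4 − 1 = 7 (so min K = 7/4), attained only by arithmetic progressions.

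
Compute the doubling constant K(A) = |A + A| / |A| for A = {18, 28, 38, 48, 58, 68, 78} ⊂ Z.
K = |A + A| / |A| = 13/7

Enumerate A + A = {a + b : a, b ∈ A}. With |A| = 7, there are |A|^2 = 49 ordered sum pairs; collecting distinct values, A + A = {36, 46, 56, 66, 76, 86, 96, 106, 116, 126, 136, 146, 156}, so |A + A| = 13. Thus K = 13/7. Here |A + A| = 2|A| − 1 = 13, the minimum possible — so K = 13/7 is minimal, which holds iff A is an arithmetic progression.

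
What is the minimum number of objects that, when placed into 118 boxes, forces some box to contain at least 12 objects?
n = (12 − 1)·118 + 1 = 1299

By the generalised pigeonhole principle, to guarantee some box contains ≥ r objects we need more than (r − 1) · k objects total. Threshold: n = (r − 1) · k + 1. With r = 12 and k = 118: n = 11 · 118 + 1 = 1298 + 1 = 1299. For n = 1298 = 11 · 118, we can put exactly 11 objects in every box, avoiding 12 in any single one — so 1299 is tight.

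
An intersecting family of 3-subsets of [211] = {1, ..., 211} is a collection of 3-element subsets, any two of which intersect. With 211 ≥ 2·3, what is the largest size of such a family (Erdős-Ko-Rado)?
max |F| = C(210, 2) = 21945

The Erdős-Ko-Rado theorem states: for n ≥ 2k, an intersecting family of k-subsets of an n-element set has size at most C(n − 1, k − 1), with equality for 'star' families {A ⊆ [n] : |A| = k, i ∈ A} (fix an element i). For n = 211, k = 3: C(210, 2) = 21945.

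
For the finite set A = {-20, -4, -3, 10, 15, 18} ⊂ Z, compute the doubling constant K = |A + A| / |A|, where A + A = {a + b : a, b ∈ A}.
K = |A + A| / |A| = 21/6 = 7/2

Enumerate A + A = {a + b : a, b ∈ A}. With |A| = 6, there are |A|^2 = 36 ordered sum pairs; collecting distinct values, A + A = {-40, -24, -23, -10, -8, -7, -6, -5, -2, 6, 7, 11, 12, 14, 15, 20, 25, 28, 30, 33, 36}, so |A + A| = 21. Thus K = 21/6 = 7/2. For comparison, the minimum possible |A + A| over all 6-element sets is 2·6 − 1 = 11 (so min K = 11/6), attained only by arithmetic progressions.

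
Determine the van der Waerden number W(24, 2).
W(24, 2) = 24 + 1 = 25

A 2-term AP is any pair of integers, so a monochromatic 2-AP exists iff some colour is used at least twice. With 24 colours, the colouring i ↦ i on {1, ..., 24} uses each colour once, avoiding any monochromatic pair, so W(24, 2) > 24. For {1, ..., 25}, pigeonhole forces two integers of the same colour, which form a monochromatic 2-AP. Hence W(24, 2) = 25.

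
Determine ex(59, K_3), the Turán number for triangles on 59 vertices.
ex(59, K_3) = ⌊59^2/4⌋ = 870

Mantel (1907): a triangle-free graph on n vertices has at most ⌊n^2/4⌋ edges, with equality for the complete bipartite graph K_{⌊n/2⌋, ⌈n/2⌉}. For n = 59: ⌊59^2/4⌋ = ⌊3481/4⌋ = 870. The extremal graph is K_{29, 30}, which has 29·30 = 870 edges.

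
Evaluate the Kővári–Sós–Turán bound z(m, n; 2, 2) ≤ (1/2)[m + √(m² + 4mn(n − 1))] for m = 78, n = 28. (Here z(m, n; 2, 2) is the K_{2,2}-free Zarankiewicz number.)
z(78, 28; 2, 2) ≤ (1/2)[78 + √(78² + 4·78·28·27)] = (1/2)[78 + √241956] = 284.9451

Kővári–Sós–Turán: let r_1, ..., r_78 be the row sums and z = Σ r_i the total number of 1s. Each pair of columns can share at most one row with both entries 1 (else a 2×2 all-ones block appears), so Σ_i C(r_i, 2) ≤ C(28, 2) = 378. By convexity Σ_i C(r_i, 2) ≥ 78·C(z/78, 2) = z(z − 78)/(2·78), giving z² − 78z − 78·28·27 ≤ 0 and hence z ≤ (1/2)[78 + √(6084 + 4·58968)] = (1/2)[78 + √241956] ≈ (1/2)(78 + 491.8902) = 284.9451.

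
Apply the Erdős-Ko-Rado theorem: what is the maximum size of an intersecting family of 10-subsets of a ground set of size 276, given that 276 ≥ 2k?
max |F| = C(275, 9) = 21716166625145850

The Erdős-Ko-Rado theorem states: for n ≥ 2k, an intersecting family of k-subsets of an n-element set has size at most C(n − 1, k − 1), with equality for 'star' families {A ⊆ [n] : |A| = k, i ∈ A} (fix an element i). For n = 276, k = 10: C(275, 9) = 21716166625145850.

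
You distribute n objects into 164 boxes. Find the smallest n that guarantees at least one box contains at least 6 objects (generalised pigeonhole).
n = (6 − 1)·164 + 1 = 821

By the generalised pigeonhole principle, to guarantee some box contains ≥ r objects we need more than (r − 1) · k objects total. Threshold: n = (r − 1) · k + 1. With r = 6 and k = 164: n = 5 · 164 + 1 = 820 + 1 = 821. For n = 820 = 5 · 164, we can put exactly 5 objects in every box, avoiding 6 in any single one — so 821 is tight.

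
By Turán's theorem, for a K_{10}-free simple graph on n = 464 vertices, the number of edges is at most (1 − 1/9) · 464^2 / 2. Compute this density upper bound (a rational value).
Turán density bound = (8/9) · 464^2/2 = 861184/9 ≈ 95687.1111

Turán's theorem: ex(n, K_{r+1}) is achieved by the complete r-partite Turán graph T(n, r) with parts as balanced as possible, and is at most (1 − 1/r) · n^2/2. For r = 9, n = 464: the density bound is (8/9) · 215296/2 = 861184/9 ≈ 95687.1111. The integer-valued extremum is e(T(464, 9)) = 95686, which is strictly less than the density bound 861184/9 since 9 ∤ 464 (the parts of T(464, 9) cannot all be equal).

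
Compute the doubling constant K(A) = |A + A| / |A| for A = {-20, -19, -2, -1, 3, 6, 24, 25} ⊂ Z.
K = |A + A| / |A| = 30/8 = 15/4

Enumerate A + A = {a + b : a, b ∈ A}. With |A| = 8, there are |A|^2 = 64 ordered sum pairs; collecting distinct values, A + A = {-40, -39, -38, -22, -21, -20, -17, -16, -14, -13, -4, -3, -2, 1, 2, 4, 5, 6, 9, 12, 22, 23, 24, 27, 28, 30, 31, 48, 49, 50}, so |A + A| = 30. Thus K = 30/8 = 15/4. For comparison, the minimum possible |A + A| over all 8-element sets is 2·8 − 1 = 15 (so min K = 15/8), attained only by arithmetic progressions.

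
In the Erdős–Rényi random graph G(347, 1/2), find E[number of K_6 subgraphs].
E[# K_6] = C(347, 6) · (1/2)^C(6, 2) = 2321511508218 / 2^15 = 1160755754109/16384 ≈ 70846908.820129

For each 6-subset S of vertices (there are C(347, 6) = 2321511508218 such S), let X_S = 1 if S induces a K_6 (all C(6, 2) = 15 edges present). Then P(X_S = 1) = (1/2)^15 = 1/32768. By linearity of expectation, E[# K_6] = C(347, 6) · (1/2)^15 = 2321511508218 / 32768 = 1160755754109/16384 ≈ 70846908.820129.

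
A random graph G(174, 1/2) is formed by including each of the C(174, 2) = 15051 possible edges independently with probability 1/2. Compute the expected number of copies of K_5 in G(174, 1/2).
E[# K_5] = C(174, 5) · (1/2)^C(5, 2) = 1254260034 / 2^10 = 627130017/512 ≈ 1224863.314453

For each 5-subset S of vertices (there are C(174, 5) = 1254260034 such S), let X_S = 1 if S induces a K_5 (all C(5, 2) = 10 edges present). Then P(X_S = 1) = (1/2)^10 = 1/1024. By linearity of expectation, E[# K_5] = C(174, 5) · (1/2)^10 = 1254260034 / 1024 = 627130017/512 ≈ 1224863.314453.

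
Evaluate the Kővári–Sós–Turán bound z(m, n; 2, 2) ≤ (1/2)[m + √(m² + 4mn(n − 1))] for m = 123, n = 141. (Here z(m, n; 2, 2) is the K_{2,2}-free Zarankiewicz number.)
z(123, 141; 2, 2) ≤ (1/2)[123 + √(123² + 4·123·141·140)] = (1/2)[123 + √9727209] = 1620.9237

Kővári–Sós–Turán: let r_1, ..., r_123 be the row sums and z = Σ r_i the total number of 1s. Each pair of columns can share at most one row with both entries 1 (else a 2×2 all-ones block appears), so Σ_i C(r_i, 2) ≤ C(141, 2) = 9870. By convexity Σ_i C(r_i, 2) ≥ 123·C(z/123, 2) = z(z − 123)/(2·123), giving z² − 123z − 123·141·140 ≤ 0 and hence z ≤ (1/2)[123 + √(15129 + 4·2428020)] = (1/2)[123 + √9727209] ≈ (1/2)(123 + 3118.8474) = 1620.9237.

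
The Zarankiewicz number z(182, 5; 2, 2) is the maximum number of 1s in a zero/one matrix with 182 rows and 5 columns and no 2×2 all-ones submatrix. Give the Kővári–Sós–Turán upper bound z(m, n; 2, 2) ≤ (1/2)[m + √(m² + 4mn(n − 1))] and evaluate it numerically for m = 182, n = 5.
z(182, 5; 2, 2) ≤ (1/2)[182 + √(182² + 4·182·5·4)] = (1/2)[182 + √47684] = 200.1833

Kővári–Sós–Turán: let r_1, ..., r_182 be the row sums and z = Σ r_i the total number of 1s. Each pair of columns can share at most one row with both entries 1 (else a 2×2 all-ones block appears), so Σ_i C(r_i, 2) ≤ C(5, 2) = 10. By convexity Σ_i C(r_i, 2) ≥ 182·C(z/182, 2) = z(z − 182)/(2·182), giving z² − 182z − 182·5·4 ≤ 0 and hence z ≤ (1/2)[182 + √(33124 + 4·3640)] = (1/2)[182 + √47684] ≈ (1/2)(182 + 218.3667) = 200.1833.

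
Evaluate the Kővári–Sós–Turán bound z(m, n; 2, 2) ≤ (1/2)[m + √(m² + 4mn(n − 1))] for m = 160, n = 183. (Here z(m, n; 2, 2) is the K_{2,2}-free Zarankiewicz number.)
z(160, 183; 2, 2) ≤ (1/2)[160 + √(160² + 4·160·183·182)] = (1/2)[160 + √21341440] = 2389.8398

Kővári–Sós–Turán: let r_1, ..., r_160 be the row sums and z = Σ r_i the total number of 1s. Each pair of columns can share at most one row with both entries 1 (else a 2×2 all-ones block appears), so Σ_i C(r_i, 2) ≤ C(183, 2) = 16653. By convexity Σ_i C(r_i, 2) ≥ 160·C(z/160, 2) = z(z − 160)/(2·160), giving z² − 160z − 160·183·182 ≤ 0 and hence z ≤ (1/2)[160 + √(25600 + 4·5328960)] = (1/2)[160 + √21341440] ≈ (1/2)(160 + 4619.6796) = 2389.8398.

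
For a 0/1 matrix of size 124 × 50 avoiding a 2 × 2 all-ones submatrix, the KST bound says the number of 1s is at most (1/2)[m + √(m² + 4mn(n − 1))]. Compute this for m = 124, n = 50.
z(124, 50; 2, 2) ≤ (1/2)[124 + √(124² + 4·124·50·49)] = (1/2)[124 + √1230576] = 616.6567

Kővári–Sós–Turán: let r_1, ..., r_124 be the row sums and z = Σ r_i the total number of 1s. Each pair of columns can share at most one row with both entries 1 (else a 2×2 all-ones block appears), so Σ_i C(r_i, 2) ≤ C(50, 2) = 1225. By convexity Σ_i C(r_i, 2) ≥ 124·C(z/124, 2) = z(z − 124)/(2·124), giving z² − 124z − 124·50·49 ≤ 0 and hence z ≤ (1/2)[124 + √(15376 + 4·303800)] = (1/2)[124 + √1230576] ≈ (1/2)(124 + 1109.3133) = 616.6567.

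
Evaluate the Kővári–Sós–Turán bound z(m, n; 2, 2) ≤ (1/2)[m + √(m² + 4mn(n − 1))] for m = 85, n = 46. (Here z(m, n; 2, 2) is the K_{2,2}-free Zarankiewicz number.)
z(85, 46; 2, 2) ≤ (1/2)[85 + √(85² + 4·85·46·45)] = (1/2)[85 + √711025] = 464.1115

Kővári–Sós–Turán: let r_1, ..., r_85 be the row sums and z = Σ r_i the total number of 1s. Each pair of columns can share at most one row with both entries 1 (else a 2×2 all-ones block appears), so Σ_i C(r_i, 2) ≤ C(46, 2) = 1035. By convexity Σ_i C(r_i, 2) ≥ 85·C(z/85, 2) = z(z − 85)/(2·85), giving z² − 85z − 85·46·45 ≤ 0 and hence z ≤ (1/2)[85 + √(7225 + 4·175950)] = (1/2)[85 + √711025] ≈ (1/2)(85 + 843.223) = 464.1115.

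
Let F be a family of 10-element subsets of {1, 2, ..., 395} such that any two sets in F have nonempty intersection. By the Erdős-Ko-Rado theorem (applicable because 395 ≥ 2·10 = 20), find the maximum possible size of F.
max |F| = C(394, 9) = 575085963182945578

The Erdős-Ko-Rado theorem states: for n ≥ 2k, an intersecting family of k-subsets of an n-element set has size at most C(n − 1, k − 1), with equality for 'star' families {A ⊆ [n] : |A| = k, i ∈ A} (fix an element i). For n = 395, k = 10: C(394, 9) = 575085963182945578.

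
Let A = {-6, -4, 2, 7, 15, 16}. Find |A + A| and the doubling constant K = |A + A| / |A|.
K = |A + A| / |A| = 20/6 = 10/3

Enumerate A + A = {a + b : a, b ∈ A}. With |A| = 6, there are |A|^2 = 36 ordered sum pairs; collecting distinct values, A + A = {-12, -10, -8, -4, -2, 1, 3, 4, 9, 10, 11, 12, 14, 17, 18, 22, 23, 30, 31, 32}, so |A + A| = 20. Thus K = 20/6 = 10/3. For comparison, the minimum possible |A + A| over all 6-element sets is 2·6 − 1 = 11 (so min K = 11/6), attained only by arithmetic progressions.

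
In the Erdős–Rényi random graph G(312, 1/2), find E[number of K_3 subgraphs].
E[# K_3] = C(312, 3) · (1/2)^C(3, 2) = 5013320 / 2^3 = 626665

For each 3-subset S of vertices (there are C(312, 3) = 5013320 such S), let X_S = 1 if S induces a K_3 (all C(3, 2) = 3 edges present). Then P(X_S = 1) = (1/2)^3 = 1/8. By linearity of expectation, E[# K_3] = C(312, 3) · (1/2)^3 = 5013320 / 8 = 626665.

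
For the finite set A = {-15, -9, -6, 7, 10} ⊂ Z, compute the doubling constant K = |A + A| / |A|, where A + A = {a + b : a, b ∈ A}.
K = |A + A| / |A| = 14/5

Enumerate A + A = {a + b : a, b ∈ A}. With |A| = 5, there are |A|^2 = 25 ordered sum pairs; collecting distinct values, A + A = {-30, -24, -21, -18, -15, -12, -8, -5, -2, 1, 4, 14, 17, 20}, so |A + A| = 14. Thus K = 14/5. For comparison, the minimum possible |A + A| over all 5-element sets is 2·5 − 1 = 9 (so min K = 9/5), attained only by arithmetic progressions.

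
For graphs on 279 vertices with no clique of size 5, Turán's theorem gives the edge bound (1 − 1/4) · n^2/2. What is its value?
Turán density bound = (3/4) · 279^2/2 = 233523/8 ≈ 29190.375

Turán's theorem: ex(n, K_{r+1}) is achieved by the complete r-partite Turán graph T(n, r) with parts as balanced as possible, and is at most (1 − 1/r) · n^2/2. For r = 4, n = 279: the density bound is (3/4) · 77841/2 = 233523/8 ≈ 29190.375. The integer-valued extremum is e(T(279, 4)) = 29190, which is strictly less than the density bound 233523/8 since 4 ∤ 279 (the parts of T(279, 4) cannot all be equal).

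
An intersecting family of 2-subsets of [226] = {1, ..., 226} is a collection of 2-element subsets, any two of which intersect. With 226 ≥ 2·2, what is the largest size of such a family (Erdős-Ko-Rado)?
max |F| = C(225, 1) = 225

Erdős-Ko-Rado (1961): when n ≥ 2k, max |F| = C(n−1, k−1). The bound is attained by the star {A : i ∈ A} for any fixed i ∈ [n]. Here C(226−1, 2−1) = C(225, 1) = 225.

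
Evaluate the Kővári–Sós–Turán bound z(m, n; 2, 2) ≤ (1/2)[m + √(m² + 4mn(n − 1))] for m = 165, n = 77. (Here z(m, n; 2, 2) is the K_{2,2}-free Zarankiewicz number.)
z(165, 77; 2, 2) ≤ (1/2)[165 + √(165² + 4·165·77·76)] = (1/2)[165 + √3889545] = 1068.5965

Kővári–Sós–Turán: let r_1, ..., r_165 be the row sums and z = Σ r_i the total number of 1s. Each pair of columns can share at most one row with both entries 1 (else a 2×2 all-ones block appears), so Σ_i C(r_i, 2) ≤ C(77, 2) = 2926. By convexity Σ_i C(r_i, 2) ≥ 165·C(z/165, 2) = z(z − 165)/(2·165), giving z² − 165z − 165·77·76 ≤ 0 and hence z ≤ (1/2)[165 + √(27225 + 4·965580)] = (1/2)[165 + √3889545] ≈ (1/2)(165 + 1972.1929) = 1068.5965.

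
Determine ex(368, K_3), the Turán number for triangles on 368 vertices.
ex(368, K_3) = ⌊368^2/4⌋ = 33856

Mantel (1907): a triangle-free graph on n vertices has at most ⌊n^2/4⌋ edges, with equality for the complete bipartite graph K_{⌊n/2⌋, ⌈n/2⌉}. For n = 368: ⌊368^2/4⌋ = ⌊135424/4⌋ = 33856. The extremal graph is K_{184, 184}, which has 184·184 = 33856 edges.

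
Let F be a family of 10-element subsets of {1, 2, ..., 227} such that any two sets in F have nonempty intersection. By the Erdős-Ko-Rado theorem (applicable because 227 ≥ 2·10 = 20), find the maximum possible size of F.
max |F| = C(226, 9) = 3607026584504200

Erdős-Ko-Rado (1961): when n ≥ 2k, max |F| = C(n−1, k−1). The bound is attained by the star {A : i ∈ A} for any fixed i ∈ [n]. Here C(227−1, 10−1) = C(226, 9) = 3607026584504200.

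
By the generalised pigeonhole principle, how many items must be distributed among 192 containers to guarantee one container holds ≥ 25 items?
n = (25 − 1)·192 + 1 = 4609

By the generalised pigeonhole principle, to guarantee some box contains ≥ r objects we need more than (r − 1) · k objects total. Threshold: n = (r − 1) · k + 1. With r = 25 and k = 192: n = 24 · 192 + 1 = 4608 + 1 = 4609. For n = 4608 = 24 · 192, we can put exactly 24 objects in every box, avoiding 25 in any single one — so 4609 is tight.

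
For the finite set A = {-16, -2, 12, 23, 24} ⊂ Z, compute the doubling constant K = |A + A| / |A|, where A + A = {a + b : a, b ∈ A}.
K = |A + A| / |A| = 14/5

Enumerate A + A = {a + b : a, b ∈ A}. With |A| = 5, there are |A|^2 = 25 ordered sum pairs; collecting distinct values, A + A = {-32, -18, -4, 7, 8, 10, 21, 22, 24, 35, 36, 46, 47, 48}, so |A + A| = 14. Thus K = 14/5. For comparison, the minimum possible |A + A| over all 5-element sets is 2·5 − 1 = 9 (so min K = 9/5), attained only by arithmetic progressions.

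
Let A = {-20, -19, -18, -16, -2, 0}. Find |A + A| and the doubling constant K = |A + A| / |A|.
K = |A + A| / |A| = 17/6

Enumerate A + A = {a + b : a, b ∈ A}. With |A| = 6, there are |A|^2 = 36 ordered sum pairs; collecting distinct values, A + A = {-40, -39, -38, -37, -36, -35, -34, -32, -22, -21, -20, -19, -18, -16, -4, -2, 0}, so |A + A| = 17. Thus K = 17/6. For comparison, the minimum possible |A + A| over all 6-element sets is 2·6 − 1 = 11 (so min K = 11/6), attained only by arithmetic progressions.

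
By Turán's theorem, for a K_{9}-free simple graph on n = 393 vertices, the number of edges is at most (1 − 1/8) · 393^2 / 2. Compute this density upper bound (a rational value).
Turán density bound = (7/8) · 393^2/2 = 1081143/16 ≈ 67571.4375

Turán's theorem: ex(n, K_{r+1}) is achieved by the complete r-partite Turán graph T(n, r) with parts as balanced as possible, and is at most (1 − 1/r) · n^2/2. For r = 8, n = 393: the density bound is (7/8) · 154449/2 = 1081143/16 ≈ 67571.4375. The integer-valued extremum is e(T(393, 8)) = 67571, which is strictly less than the density bound 1081143/16 since 8 ∤ 393 (the parts of T(393, 8) cannot all be equal).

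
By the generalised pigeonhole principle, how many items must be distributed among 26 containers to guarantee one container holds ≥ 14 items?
n = (14 − 1)·26 + 1 = 339

By the generalised pigeonhole principle, to guarantee some box contains ≥ r objects we need more than (r − 1) · k objects total. Threshold: n = (r − 1) · k + 1. With r = 14 and k = 26: n = 13 · 26 + 1 = 338 + 1 = 339. For n = 338 = 13 · 26, we can put exactly 13 objects in every box, avoiding 14 in any single one — so 339 is tight.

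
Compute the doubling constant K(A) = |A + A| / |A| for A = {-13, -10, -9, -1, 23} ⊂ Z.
K = |A + A| / |A| = 15/5 = 3

Enumerate A + A = {a + b : a, b ∈ A}. With |A| = 5, there are |A|^2 = 25 ordered sum pairs; collecting distinct values, A + A = {-26, -23, -22, -20, -19, -18, -14, -11, -10, -2, 10, 13, 14, 22, 46}, so |A + A| = 15. Thus K = 15/5 = 3. For comparison, the minimum possible |A + A| over all 5-element sets is 2·5 − 1 = 9 (so min K = 9/5), attained only by arithmetic progressions.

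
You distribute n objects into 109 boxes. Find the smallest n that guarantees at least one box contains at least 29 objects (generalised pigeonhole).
n = (29 − 1)·109 + 1 = 3053

By the generalised pigeonhole principle, to guarantee some box contains ≥ r objects we need more than (r − 1) · k objects total. Threshold: n = (r − 1) · k + 1. With r = 29 and k = 109: n = 28 · 109 + 1 = 3052 + 1 = 3053. For n = 3052 = 28 · 109, we can put exactly 28 objects in every box, avoiding 29 in any single one — so 3053 is tight.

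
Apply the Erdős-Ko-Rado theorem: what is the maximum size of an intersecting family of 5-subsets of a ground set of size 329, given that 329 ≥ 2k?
max |F| = C(328, 4) = 473490550

Erdős-Ko-Rado (1961): when n ≥ 2k, max |F| = C(n−1, k−1). The bound is attained by the star {A : i ∈ A} for any fixed i ∈ [n]. Here C(329−1, 5−1) = C(328, 4) = 473490550.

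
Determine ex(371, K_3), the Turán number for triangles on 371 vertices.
ex(371, K_3) = ⌊371^2/4⌋ = 34410

Mantel (1907): a triangle-free graph on n vertices has at most ⌊n^2/4⌋ edges, with equality for the complete bipartite graph K_{⌊n/2⌋, ⌈n/2⌉}. For n = 371: ⌊371^2/4⌋ = ⌊137641/4⌋ = 34410. The extremal graph is K_{185, 186}, which has 185·186 = 34410 edges.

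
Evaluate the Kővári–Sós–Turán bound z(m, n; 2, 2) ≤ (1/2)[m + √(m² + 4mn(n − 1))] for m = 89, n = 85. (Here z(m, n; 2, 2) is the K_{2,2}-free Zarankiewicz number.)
z(89, 85; 2, 2) ≤ (1/2)[89 + √(89² + 4·89·85·84)] = (1/2)[89 + √2549761] = 842.8986

Kővári–Sós–Turán: let r_1, ..., r_89 be the row sums and z = Σ r_i the total number of 1s. Each pair of columns can share at most one row with both entries 1 (else a 2×2 all-ones block appears), so Σ_i C(r_i, 2) ≤ C(85, 2) = 3570. By convexity Σ_i C(r_i, 2) ≥ 89·C(z/89, 2) = z(z − 89)/(2·89), giving z² − 89z − 89·85·84 ≤ 0 and hence z ≤ (1/2)[89 + √(7921 + 4·635460)] = (1/2)[89 + √2549761] ≈ (1/2)(89 + 1596.7971) = 842.8986.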